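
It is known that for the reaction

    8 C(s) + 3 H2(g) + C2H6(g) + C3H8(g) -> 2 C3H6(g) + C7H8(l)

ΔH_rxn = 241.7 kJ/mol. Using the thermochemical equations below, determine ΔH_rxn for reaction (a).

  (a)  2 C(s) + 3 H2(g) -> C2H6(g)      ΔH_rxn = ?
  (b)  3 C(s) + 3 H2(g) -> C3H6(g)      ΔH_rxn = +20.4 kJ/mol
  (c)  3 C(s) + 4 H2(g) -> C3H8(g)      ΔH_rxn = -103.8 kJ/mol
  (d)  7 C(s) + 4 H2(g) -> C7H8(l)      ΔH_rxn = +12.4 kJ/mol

ΔH_rxn = -84.7 kJ/mol

(a) reversed (reverse to put C2H6(g) on the reactant side): contributes −x
(b) × 2 (×2 to match 2 C3H6(g) in the target): (2)·(+20.4) = +40.8 kJ/mol
(c) reversed (reverse to put C3H8(g) on the reactant side): +103.8 kJ/mol
(d) as written (C7H8(l) already on the product side): +12.4 kJ/mol
+241.7 = (+40.8) + (+103.8) + (+12.4) − x
x = (+241.7 − (+157.0)) / (-1) = -84.7 kJ/mol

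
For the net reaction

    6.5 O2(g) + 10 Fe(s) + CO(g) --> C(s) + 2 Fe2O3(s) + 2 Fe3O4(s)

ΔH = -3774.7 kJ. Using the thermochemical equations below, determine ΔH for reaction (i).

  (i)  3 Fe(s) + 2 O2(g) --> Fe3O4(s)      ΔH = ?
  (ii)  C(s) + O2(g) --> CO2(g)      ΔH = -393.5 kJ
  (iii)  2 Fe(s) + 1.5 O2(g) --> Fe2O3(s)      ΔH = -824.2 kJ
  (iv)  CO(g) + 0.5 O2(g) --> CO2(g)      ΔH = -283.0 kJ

(i) × 2: contributes 2·x
(ii) reversed: +393.5 kJ
(iii) × 2: (2)·(-824.2) = -1648.4 kJ
(iv) as written: -283.0 kJ
-3774.7 = (+393.5) + (-1648.4) + (-283.0) + 2·x
x = (-3774.7 − (-1537.9)) / (2) = -1118.4 kJ

ΔH = -1118.4 kJ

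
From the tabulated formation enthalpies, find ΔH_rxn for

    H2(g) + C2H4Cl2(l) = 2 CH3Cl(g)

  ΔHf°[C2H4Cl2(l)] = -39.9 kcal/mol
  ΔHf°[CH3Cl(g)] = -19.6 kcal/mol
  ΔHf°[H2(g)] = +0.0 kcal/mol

Products: 2·(-19.6) = -39.2
Reactants: 1·(+0.0) + 1·(-39.9) = -39.9
ΔH_rxn = (-39.2) − (-39.9) = 0.7 kcal/mol

ΔH_rxn = 0.7 kcal/mol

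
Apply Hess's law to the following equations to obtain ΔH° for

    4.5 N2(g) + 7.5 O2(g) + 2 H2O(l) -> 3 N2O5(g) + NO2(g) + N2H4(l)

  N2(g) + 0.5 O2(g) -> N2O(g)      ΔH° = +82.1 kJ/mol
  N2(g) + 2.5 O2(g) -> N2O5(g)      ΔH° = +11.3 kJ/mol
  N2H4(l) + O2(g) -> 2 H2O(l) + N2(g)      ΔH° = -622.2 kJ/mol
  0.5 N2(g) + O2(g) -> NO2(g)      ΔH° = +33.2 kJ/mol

equation 1: not needed.
equation 2 × 3: (3)·(+11.3) = +33.9 kJ/mol
equation 3 reversed: +622.2 kJ/mol
equation 4 as written: +33.2 kJ/mol
Since enthalpy is a state function, ΔH° = (+33.9) + (+622.2) + (+33.2) = 689.3 kJ/mol

ΔH° = 689.3 kJ/mol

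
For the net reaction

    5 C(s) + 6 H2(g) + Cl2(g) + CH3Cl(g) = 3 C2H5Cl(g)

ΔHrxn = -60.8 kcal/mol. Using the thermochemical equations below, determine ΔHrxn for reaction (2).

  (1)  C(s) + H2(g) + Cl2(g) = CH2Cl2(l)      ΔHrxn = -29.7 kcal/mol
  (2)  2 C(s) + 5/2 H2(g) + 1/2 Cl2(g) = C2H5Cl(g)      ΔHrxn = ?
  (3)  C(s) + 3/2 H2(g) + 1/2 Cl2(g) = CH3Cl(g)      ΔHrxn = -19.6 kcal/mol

(1): not needed (CH2Cl2(l) appears nowhere else).
(2) × 3 (×3 to match 3 C2H5Cl(g) in the target): contributes 3·x
(3) reversed (CH3Cl(g) must end up as a reactant): +19.6 kcal/mol
-60.8 = (+19.6) + 3·x
x = (-60.8 − (+19.6)) / (3) = -26.8 kcal/mol

ΔHrxn = -26.8 kcal/mol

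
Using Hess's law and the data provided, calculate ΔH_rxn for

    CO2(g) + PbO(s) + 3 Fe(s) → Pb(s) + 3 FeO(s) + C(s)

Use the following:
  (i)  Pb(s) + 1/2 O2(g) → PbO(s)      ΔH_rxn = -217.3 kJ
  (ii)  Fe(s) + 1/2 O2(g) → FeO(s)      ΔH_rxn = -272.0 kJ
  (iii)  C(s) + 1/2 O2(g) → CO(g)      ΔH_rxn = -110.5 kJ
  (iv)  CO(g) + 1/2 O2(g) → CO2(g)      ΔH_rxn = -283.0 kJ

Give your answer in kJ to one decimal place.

(i) reversed: +217.3 kJ
(ii) × 3: (3)·(-272.0) = -816.0 kJ
(iii) reversed: +110.5 kJ
(iv) reversed: +283.0 kJ
ΔH_rxn = (-1)·(-217.3) + (3)·(-272.0) + (-1)·(-110.5) + (-1)·(-283.0) = -205.2 kJ

ΔH_rxn = -205.2 kJ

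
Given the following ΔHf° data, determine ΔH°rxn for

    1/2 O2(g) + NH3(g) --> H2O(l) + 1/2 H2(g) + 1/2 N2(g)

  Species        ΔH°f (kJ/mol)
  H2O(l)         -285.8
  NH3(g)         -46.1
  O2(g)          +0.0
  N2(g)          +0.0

Products: 1·(-285.8) + 1/2·(+0.0) + 1/2·(+0.0) = -285.8
Reactants: 1/2·(+0.0) + 1·(-46.1) = -46.1
ΔH°rxn = (-285.8) − (-46.1) = -239.7 kJ/mol

ΔH°rxn = -239.7 kJ/mol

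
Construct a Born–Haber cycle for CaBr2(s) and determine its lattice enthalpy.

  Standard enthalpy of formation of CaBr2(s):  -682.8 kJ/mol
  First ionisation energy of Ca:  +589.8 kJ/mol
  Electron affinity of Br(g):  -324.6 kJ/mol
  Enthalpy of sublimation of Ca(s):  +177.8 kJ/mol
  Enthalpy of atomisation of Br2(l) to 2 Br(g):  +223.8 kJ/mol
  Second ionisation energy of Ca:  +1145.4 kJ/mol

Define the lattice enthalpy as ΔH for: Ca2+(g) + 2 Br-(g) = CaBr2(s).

U = -2170.4 kJ/mol

ΔHf° = 1·ΔHsub + 1·(ΣIE) + 1·D(Br2) + 2·EA + U
-682.8 = 1·(+177.8) + 1·(+1735.2) + 1·(+223.8) + 2·(-324.6) + U
U = -682.8 − (+1487.6) = -2170.4 kJ/mol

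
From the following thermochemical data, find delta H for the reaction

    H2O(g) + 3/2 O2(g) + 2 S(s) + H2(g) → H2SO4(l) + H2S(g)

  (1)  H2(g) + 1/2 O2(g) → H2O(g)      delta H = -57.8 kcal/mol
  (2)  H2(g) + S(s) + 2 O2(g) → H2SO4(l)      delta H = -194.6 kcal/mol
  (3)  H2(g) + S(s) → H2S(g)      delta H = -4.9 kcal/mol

(1) reversed (H2O(g) must end up as a reactant): +57.8 kcal/mol
(2) as written (H2SO4(l) already on the product side): -194.6 kcal/mol
(3) as written (H2S(g) already on the product side): -4.9 kcal/mol
Since enthalpy is a state function, delta H = (+57.8) + (-194.6) + (-4.9) = -141.7 kcal/mol

delta H = -141.7 kcal/mol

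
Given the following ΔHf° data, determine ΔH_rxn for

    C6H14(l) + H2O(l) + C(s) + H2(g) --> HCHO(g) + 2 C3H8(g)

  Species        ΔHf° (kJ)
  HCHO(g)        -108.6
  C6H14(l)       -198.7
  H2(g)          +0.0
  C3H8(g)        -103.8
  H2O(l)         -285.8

Products: 1·(-108.6) + 2·(-103.8) = -316.2
Reactants: 1·(-198.7) + 1·(-285.8) + 1·(+0.0) + 1·(+0.0) = -484.5
ΔH_rxn = (-316.2) − (-484.5) = 168.3 kJ

ΔH_rxn = 168.3 kJ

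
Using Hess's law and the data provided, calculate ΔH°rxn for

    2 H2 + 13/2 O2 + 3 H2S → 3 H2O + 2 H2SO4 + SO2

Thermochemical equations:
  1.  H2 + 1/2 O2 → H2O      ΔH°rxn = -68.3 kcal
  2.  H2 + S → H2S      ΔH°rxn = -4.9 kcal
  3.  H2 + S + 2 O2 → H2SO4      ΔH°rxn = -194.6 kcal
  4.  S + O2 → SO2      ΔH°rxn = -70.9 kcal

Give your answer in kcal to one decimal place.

ΔH°rxn = -650.3 kcal

eq. 1 × 3: (3)·(-68.3) = -204.9 kcal
eq. 2 reversed and × 3: (-3)·(-4.9) = +14.7 kcal
eq. 3 × 2: (2)·(-194.6) = -389.2 kcal
eq. 4 as written: -70.9 kcal
ΔH°rxn = (3)·(-68.3) + (-3)·(-4.9) + (2)·(-194.6) + (1)·(-70.9) = -650.3 kcal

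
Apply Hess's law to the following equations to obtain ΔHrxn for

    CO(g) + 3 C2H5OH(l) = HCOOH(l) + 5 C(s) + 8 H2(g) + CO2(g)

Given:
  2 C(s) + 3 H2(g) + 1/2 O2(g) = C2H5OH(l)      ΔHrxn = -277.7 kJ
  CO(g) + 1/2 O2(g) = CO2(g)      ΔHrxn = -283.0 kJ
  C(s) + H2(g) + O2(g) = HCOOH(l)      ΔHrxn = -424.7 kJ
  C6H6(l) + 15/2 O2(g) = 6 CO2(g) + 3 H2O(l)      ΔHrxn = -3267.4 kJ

ΔHrxn = 125.4 kJ

equation 1 reversed and × 3 (reverse to put C2H5OH(l) on the reactant side; ×3 to match 3 C2H5OH(l) in the target): (-3)·(-277.7) = +833.1 kJ
equation 2 as written (CO(g) already on the reactant side): -283.0 kJ
equation 3 as written (HCOOH(l) already on the product side): -424.7 kJ
equation 4: not needed (C6H6(l) appears nowhere else).
ΔHrxn = (+833.1) + (-283.0) + (-424.7) = 125.4 kJ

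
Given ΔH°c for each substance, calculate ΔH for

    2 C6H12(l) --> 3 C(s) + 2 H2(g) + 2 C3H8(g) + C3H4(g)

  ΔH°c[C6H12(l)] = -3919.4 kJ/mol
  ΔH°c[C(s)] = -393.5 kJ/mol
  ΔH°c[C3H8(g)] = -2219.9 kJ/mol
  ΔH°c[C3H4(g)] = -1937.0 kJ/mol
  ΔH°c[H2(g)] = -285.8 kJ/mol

ΔH = 290.1 kJ/mol

With combustion enthalpies, reactants minus products:
= [2·(-3919.4)] − [3·(-393.5) + 2·(-285.8) + 2·(-2219.9) + 1·(-1937.0)]
= 290.1 kJ/mol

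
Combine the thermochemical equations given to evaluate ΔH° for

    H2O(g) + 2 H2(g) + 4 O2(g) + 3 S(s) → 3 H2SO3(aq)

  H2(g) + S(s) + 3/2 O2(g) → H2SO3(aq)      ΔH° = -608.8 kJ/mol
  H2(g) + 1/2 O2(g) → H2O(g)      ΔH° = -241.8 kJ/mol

equation 1 × 3: (3)·(-608.8) = -1826.4 kJ/mol
equation 2 reversed: +241.8 kJ/mol
ΔH° = (3)·(-608.8) + (-1)·(-241.8) = -1584.6 kJ/mol

ΔH° = -1584.6 kJ/mol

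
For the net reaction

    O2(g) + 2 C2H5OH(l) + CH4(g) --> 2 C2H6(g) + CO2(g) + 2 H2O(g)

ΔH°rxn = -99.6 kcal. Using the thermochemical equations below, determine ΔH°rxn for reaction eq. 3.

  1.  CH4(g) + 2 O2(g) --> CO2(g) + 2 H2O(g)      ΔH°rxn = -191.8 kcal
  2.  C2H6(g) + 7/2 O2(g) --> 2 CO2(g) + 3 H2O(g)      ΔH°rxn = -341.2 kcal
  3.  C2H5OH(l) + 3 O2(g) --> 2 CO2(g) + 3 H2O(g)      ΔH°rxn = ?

ΔH°rxn = -295.1 kcal

eq. 1 as written: -191.8 kcal
eq. 2 reversed and × 2: (-2)·(-341.2) = +682.4 kcal
eq. 3 × 2: contributes 2·x
-99.6 = (-191.8) + (+682.4) + 2·x
x = (-99.6 − (+490.6)) / (2) = -295.1 kcal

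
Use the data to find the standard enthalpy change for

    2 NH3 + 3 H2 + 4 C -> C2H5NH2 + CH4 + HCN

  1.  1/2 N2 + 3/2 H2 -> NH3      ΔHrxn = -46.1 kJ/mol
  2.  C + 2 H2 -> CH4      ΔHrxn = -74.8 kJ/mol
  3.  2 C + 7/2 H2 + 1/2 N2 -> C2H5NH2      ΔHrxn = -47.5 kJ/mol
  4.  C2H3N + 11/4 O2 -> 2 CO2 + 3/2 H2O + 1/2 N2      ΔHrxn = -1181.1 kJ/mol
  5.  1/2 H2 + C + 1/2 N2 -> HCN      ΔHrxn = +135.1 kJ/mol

ΔHrxn = 105.0 kJ/mol

eq. 1 reversed and × 2 (NH3 must end up as a reactant; ×2 to match 2 NH3 in the target): (-2)·(-46.1) = +92.2 kJ/mol
eq. 2 as written (CH4 already on the product side): -74.8 kJ/mol
eq. 3 as written (C2H5NH2 already on the product side): -47.5 kJ/mol
eq. 4: not needed (CO2 appears nowhere else).
eq. 5 as written (HCN already on the product side): +135.1 kJ/mol
Summing the manipulated equations, ΔHrxn = (-2)·(-46.1) + (1)·(-74.8) + (1)·(-47.5) + (1)·(+135.1) = 105.0 kJ/mol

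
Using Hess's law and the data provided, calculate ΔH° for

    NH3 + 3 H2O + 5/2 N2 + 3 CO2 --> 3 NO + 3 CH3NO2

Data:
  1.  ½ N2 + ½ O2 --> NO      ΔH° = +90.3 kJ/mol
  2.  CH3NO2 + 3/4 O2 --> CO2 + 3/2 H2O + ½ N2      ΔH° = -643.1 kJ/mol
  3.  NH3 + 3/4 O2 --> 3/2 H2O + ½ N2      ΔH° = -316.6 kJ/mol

eq. 1 × 3: (3)·(+90.3) = +270.9 kJ/mol
eq. 2 reversed and × 3: (-3)·(-643.1) = +1929.3 kJ/mol
eq. 3 as written: -316.6 kJ/mol
By Hess's law, ΔH° = (+270.9) + (+1929.3) + (-316.6) = 1883.6 kJ/mol

ΔH° = 1883.6 kJ/mol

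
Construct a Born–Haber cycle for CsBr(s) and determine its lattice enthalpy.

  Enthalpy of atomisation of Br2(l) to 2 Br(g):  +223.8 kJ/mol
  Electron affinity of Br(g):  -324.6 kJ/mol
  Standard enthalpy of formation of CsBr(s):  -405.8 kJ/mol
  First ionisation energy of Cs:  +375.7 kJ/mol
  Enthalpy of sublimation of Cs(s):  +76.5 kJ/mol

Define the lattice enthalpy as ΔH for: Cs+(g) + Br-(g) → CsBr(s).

U = -645.3 kJ/mol

ΔHf° = 1·ΔHsub + 1·(ΣIE) + 1/2·D(Br2) + 1·EA + U
-405.8 = 1·(+76.5) + 1·(+375.7) + 1/2·(+223.8) + 1·(-324.6) + U
U = -405.8 − (+239.5) = -645.3 kJ/mol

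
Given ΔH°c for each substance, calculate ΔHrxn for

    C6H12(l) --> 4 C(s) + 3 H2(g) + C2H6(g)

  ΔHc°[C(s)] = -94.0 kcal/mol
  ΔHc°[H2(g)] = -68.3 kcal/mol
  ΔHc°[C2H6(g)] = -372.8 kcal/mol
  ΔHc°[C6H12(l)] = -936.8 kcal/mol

ΔHrxn = 16.9 kcal/mol

With combustion enthalpies, reactants minus products:
= [1·(-936.8)] − [4·(-94.0) + 3·(-68.3) + 1·(-372.8)]
= 16.9 kcal/mol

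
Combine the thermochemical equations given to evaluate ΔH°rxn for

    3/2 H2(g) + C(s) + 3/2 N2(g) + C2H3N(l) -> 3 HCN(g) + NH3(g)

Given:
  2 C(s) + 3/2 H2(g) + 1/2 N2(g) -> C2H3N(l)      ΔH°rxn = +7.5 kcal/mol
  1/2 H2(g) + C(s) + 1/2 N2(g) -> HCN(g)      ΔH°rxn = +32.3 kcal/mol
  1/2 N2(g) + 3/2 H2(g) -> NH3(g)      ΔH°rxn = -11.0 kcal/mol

equation 1 reversed: -7.5 kcal/mol
equation 2 × 3: (3)·(+32.3) = +96.9 kcal/mol
equation 3 as written: -11.0 kcal/mol
ΔH°rxn = (-7.5) + (+96.9) + (-11.0) = 78.4 kcal/mol

ΔH°rxn = 78.4 kcal/mol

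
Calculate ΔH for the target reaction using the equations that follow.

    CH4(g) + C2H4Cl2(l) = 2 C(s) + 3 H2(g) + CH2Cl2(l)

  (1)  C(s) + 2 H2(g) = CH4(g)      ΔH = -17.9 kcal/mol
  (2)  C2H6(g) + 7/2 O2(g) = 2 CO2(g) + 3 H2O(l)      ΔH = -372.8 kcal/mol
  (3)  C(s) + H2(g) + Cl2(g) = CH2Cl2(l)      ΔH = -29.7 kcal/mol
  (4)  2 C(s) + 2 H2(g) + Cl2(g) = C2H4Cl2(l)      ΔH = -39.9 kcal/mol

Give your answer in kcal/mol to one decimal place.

(1) reversed (CH4(g) must end up as a reactant): +17.9 kcal/mol
(2): not needed (CO2(g) appears nowhere else).
(3) as written (CH2Cl2(l) already on the product side): -29.7 kcal/mol
(4) reversed (C2H4Cl2(l) must end up as a reactant): +39.9 kcal/mol
Summing the manipulated equations, ΔH = (+17.9) + (-29.7) + (+39.9) = 28.1 kcal/mol

ΔH = 28.1 kcal/mol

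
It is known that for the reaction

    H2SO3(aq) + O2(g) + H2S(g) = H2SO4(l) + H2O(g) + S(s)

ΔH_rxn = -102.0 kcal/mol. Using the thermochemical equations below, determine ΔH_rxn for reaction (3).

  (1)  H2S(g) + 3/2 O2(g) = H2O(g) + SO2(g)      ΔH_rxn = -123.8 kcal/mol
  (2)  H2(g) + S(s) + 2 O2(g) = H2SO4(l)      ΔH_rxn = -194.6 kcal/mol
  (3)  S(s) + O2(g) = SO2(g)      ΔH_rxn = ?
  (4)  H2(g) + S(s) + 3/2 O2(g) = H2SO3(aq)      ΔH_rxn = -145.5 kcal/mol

ΔH_rxn = -70.9 kcal/mol

(1) as written (H2S(g) already on the reactant side): -123.8 kcal/mol
(2) as written (H2SO4(l) already on the product side): -194.6 kcal/mol
(3) reversed: contributes −x
(4) reversed (H2SO3(aq) must end up as a reactant): +145.5 kcal/mol
-102.0 = (-123.8) + (-194.6) + (+145.5) − x
x = (-102.0 − (-172.9)) / (-1) = -70.9 kcal/mol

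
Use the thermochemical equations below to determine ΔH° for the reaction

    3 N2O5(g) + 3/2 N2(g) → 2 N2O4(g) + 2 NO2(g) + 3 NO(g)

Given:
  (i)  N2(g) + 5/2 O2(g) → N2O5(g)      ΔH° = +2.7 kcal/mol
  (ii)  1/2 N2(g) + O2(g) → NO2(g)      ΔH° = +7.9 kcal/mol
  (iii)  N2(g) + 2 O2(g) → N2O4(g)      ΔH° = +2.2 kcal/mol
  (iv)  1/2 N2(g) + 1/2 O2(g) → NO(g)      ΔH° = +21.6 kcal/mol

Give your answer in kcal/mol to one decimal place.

(i) reversed and × 3 (reverse to put N2O5(g) on the reactant side; scale by 3 for the 3 N2O5(g)): (-3)·(+2.7) = -8.1 kcal/mol
(ii) × 2 (×2 to match 2 NO2(g) in the target): (2)·(+7.9) = +15.8 kcal/mol
(iii) × 2 (×2 to match 2 N2O4(g) in the target): (2)·(+2.2) = +4.4 kcal/mol
(iv) × 3 (scale by 3 for the 3 NO(g)): (3)·(+21.6) = +64.8 kcal/mol
Summing the manipulated equations, ΔH° = (-8.1) + (+15.8) + (+4.4) + (+64.8) = 76.9 kcal/mol

ΔH° = 76.9 kcal/mol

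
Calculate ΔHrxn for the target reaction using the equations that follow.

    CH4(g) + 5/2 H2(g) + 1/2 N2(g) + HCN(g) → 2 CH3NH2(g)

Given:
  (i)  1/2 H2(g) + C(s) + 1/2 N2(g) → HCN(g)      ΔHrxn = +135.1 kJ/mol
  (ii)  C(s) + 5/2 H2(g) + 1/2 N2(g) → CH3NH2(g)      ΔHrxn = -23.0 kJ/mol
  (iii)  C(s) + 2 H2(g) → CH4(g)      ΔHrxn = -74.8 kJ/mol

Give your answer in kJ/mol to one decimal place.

(i) reversed (reverse to put HCN(g) on the reactant side): -135.1 kJ/mol
(ii) × 2 (scale by 2 for the 2 CH3NH2(g)): (2)·(-23.0) = -46.0 kJ/mol
(iii) reversed (CH4(g) must end up as a reactant): +74.8 kJ/mol
ΔHrxn = (-135.1) + (-46.0) + (+74.8) = -106.3 kJ/mol

ΔHrxn = -106.3 kJ/mol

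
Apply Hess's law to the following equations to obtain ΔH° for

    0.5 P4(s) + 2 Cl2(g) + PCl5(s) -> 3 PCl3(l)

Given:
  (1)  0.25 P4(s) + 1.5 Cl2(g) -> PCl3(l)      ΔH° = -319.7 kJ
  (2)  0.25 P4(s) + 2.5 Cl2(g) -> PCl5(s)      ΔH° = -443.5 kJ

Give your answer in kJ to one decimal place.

ΔH° = -515.6 kJ

(1) × 3 (scale by 3 for the 3 PCl3(l)): (3)·(-319.7) = -959.1 kJ
(2) reversed (PCl5(s) must end up as a reactant): +443.5 kJ
ΔH° = (-959.1) + (+443.5) = -515.6 kJ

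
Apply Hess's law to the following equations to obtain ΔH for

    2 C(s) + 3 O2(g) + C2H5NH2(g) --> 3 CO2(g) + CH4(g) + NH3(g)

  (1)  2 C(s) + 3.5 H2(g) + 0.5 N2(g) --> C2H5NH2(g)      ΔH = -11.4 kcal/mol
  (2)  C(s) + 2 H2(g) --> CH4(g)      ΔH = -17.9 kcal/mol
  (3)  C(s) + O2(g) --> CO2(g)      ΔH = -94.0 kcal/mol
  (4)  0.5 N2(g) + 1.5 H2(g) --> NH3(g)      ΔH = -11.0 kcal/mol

ΔH = -299.5 kcal/mol

(1) reversed: +11.4 kcal/mol
(2) as written: -17.9 kcal/mol
(3) × 3: (3)·(-94.0) = -282.0 kcal/mol
(4) as written: -11.0 kcal/mol
Combining the equations, ΔH = (+11.4) + (-17.9) + (-282.0) + (-11.0) = -299.5 kcal/mol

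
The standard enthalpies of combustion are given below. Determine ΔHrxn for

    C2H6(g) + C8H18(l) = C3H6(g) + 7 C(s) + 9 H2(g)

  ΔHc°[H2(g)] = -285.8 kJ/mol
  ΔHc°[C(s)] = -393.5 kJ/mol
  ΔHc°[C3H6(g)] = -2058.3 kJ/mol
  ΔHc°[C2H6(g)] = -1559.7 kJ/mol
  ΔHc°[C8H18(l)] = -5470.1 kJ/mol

ΔHrxn = 355.2 kJ/mol

Using ΔH = Σ nΔHc°(reactants) − Σ nΔHc°(products):
= [1·(-1559.7) + 1·(-5470.1)] − [1·(-2058.3) + 7·(-393.5) + 9·(-285.8)]
= 355.2 kJ/mol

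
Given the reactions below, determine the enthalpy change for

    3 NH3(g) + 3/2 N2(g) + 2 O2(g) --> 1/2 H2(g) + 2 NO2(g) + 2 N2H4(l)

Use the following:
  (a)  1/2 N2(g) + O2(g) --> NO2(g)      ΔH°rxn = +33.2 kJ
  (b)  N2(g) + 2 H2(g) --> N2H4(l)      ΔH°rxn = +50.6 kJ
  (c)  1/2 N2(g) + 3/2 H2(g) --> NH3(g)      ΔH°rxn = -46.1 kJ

ΔH°rxn = 305.9 kJ

(a) × 2: (2)·(+33.2) = +66.4 kJ
(b) × 2: (2)·(+50.6) = +101.2 kJ
(c) reversed and × 3: (-3)·(-46.1) = +138.3 kJ
ΔH°rxn = (+66.4) + (+101.2) + (+138.3) = 305.9 kJ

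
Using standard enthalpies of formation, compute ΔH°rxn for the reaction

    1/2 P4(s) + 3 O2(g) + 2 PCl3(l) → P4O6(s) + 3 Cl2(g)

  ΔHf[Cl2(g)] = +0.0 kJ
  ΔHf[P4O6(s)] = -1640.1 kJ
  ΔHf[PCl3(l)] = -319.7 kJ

ΔH°rxn = -1000.7 kJ

Products: 1·(-1640.1) + 3·(+0.0) = -1640.1
Reactants: 1/2·(+0.0) + 3·(+0.0) + 2·(-319.7) = -639.4
ΔH°rxn = (-1640.1) − (-639.4) = -1000.7 kJ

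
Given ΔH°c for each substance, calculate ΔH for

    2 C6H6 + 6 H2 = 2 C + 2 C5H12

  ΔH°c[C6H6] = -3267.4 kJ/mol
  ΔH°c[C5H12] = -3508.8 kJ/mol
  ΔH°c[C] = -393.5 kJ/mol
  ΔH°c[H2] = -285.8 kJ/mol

ΔH = -445.0 kJ/mol

Using ΔH = Σ nΔHc°(reactants) − Σ nΔHc°(products):
= [2·(-3267.4) + 6·(-285.8)] − [2·(-393.5) + 2·(-3508.8)]
= -445.0 kJ/mol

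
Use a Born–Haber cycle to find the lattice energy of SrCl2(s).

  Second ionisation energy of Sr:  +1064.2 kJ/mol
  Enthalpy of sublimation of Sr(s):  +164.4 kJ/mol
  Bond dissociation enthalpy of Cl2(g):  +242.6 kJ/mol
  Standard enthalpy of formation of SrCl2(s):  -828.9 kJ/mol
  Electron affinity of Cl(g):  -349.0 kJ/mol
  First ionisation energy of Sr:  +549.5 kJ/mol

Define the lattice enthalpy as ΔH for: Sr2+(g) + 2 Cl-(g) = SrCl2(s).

U = -2151.6 kJ/mol

ΔHf° = 1·ΔHsub + 1·(ΣIE) + 1·D(Cl2) + 2·EA + U
-828.9 = 1·(+164.4) + 1·(+1613.7) + 1·(+242.6) + 2·(-349.0) + U
U = -828.9 − (+1322.7) = -2151.6 kJ/mol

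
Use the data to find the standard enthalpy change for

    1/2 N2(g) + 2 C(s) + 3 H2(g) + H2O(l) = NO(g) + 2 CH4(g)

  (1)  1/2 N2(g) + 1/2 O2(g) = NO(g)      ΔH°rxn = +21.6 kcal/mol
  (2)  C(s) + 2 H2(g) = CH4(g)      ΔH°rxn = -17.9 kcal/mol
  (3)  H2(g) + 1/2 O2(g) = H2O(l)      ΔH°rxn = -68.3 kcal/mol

(1) as written: +21.6 kcal/mol
(2) × 2: (2)·(-17.9) = -35.8 kcal/mol
(3) reversed: +68.3 kcal/mol
By Hess's law, ΔH°rxn = (1)·(+21.6) + (2)·(-17.9) + (-1)·(-68.3) = 54.1 kcal/mol

ΔH°rxn = 54.1 kcal/mol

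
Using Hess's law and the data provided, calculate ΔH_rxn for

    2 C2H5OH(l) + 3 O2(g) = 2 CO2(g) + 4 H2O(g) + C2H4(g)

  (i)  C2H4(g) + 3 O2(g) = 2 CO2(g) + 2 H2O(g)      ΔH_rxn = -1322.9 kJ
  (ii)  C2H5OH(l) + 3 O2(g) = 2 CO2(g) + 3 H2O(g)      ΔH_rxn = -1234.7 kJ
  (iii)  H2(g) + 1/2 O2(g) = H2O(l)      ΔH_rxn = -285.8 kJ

(i) reversed (reverse to put C2H4(g) on the product side): +1322.9 kJ
(ii) × 2 (×2 to match 2 C2H5OH(l) in the target): (2)·(-1234.7) = -2469.4 kJ
(iii): not needed (H2O(l) appears nowhere else).
Since enthalpy is a state function, ΔH_rxn = (-1)·(-1322.9) + (2)·(-1234.7) = -1146.5 kJ

ΔH_rxn = -1146.5 kJ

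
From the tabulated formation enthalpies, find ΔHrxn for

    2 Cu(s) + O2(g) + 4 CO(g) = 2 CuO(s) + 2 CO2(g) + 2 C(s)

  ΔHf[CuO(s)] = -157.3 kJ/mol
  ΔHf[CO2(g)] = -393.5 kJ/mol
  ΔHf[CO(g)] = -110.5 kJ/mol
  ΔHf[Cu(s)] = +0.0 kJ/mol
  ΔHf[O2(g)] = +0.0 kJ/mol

ΔH°rxn = Σ nΔHf°(products) − Σ nΔHf°(reactants).
Products: 2·(-157.3) + 2·(-393.5) + 2·(+0.0) = -1101.6
Reactants: 2·(+0.0) + 1·(+0.0) + 4·(-110.5) = -442.0
ΔHrxn = (-1101.6) − (-442.0) = -659.6 kJ/mol

ΔHrxn = -659.6 kJ/mol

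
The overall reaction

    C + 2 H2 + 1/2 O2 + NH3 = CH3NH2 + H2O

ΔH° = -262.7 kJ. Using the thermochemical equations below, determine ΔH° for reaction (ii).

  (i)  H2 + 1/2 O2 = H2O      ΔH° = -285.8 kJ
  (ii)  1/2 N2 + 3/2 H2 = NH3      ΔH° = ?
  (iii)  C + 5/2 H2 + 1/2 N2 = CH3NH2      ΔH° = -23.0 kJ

ΔH° = -46.1 kJ

(i) as written: -285.8 kJ
(ii) reversed: contributes −x
(iii) as written: -23.0 kJ
-262.7 = (-285.8) + (-23.0) − x
x = (-262.7 − (-308.8)) / (-1) = -46.1 kJ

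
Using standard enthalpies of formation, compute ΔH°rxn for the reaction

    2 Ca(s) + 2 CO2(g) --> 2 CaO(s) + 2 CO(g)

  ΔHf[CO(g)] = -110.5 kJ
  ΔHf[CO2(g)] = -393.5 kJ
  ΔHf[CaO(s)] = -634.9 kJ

ΔH°rxn = -703.8 kJ

ΔH°rxn = Σ nΔHf°(products) − Σ nΔHf°(reactants).
Products: 2·(-634.9) + 2·(-110.5) = -1490.8
Reactants: 2·(+0.0) + 2·(-393.5) = -787.0
ΔH°rxn = (-1490.8) − (-787.0) = -703.8 kJ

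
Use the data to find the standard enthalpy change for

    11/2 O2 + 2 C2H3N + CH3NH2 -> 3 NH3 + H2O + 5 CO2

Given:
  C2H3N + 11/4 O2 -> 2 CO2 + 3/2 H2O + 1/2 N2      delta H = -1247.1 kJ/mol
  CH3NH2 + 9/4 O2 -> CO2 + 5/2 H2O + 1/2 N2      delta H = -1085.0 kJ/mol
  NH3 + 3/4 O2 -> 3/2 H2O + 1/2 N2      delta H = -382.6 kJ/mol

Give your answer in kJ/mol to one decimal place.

equation 1 × 2 (×2 to match 2 C2H3N in the target): (2)·(-1247.1) = -2494.2 kJ/mol
equation 2 as written (CH3NH2 already on the reactant side): -1085.0 kJ/mol
equation 3 reversed and × 3 (reverse to put NH3 on the product side; ×3 to match 3 NH3 in the target): (-3)·(-382.6) = +1147.8 kJ/mol
delta H = (2)·(-1247.1) + (1)·(-1085.0) + (-3)·(-382.6) = -2431.4 kJ/mol

delta H = -2431.4 kJ/mol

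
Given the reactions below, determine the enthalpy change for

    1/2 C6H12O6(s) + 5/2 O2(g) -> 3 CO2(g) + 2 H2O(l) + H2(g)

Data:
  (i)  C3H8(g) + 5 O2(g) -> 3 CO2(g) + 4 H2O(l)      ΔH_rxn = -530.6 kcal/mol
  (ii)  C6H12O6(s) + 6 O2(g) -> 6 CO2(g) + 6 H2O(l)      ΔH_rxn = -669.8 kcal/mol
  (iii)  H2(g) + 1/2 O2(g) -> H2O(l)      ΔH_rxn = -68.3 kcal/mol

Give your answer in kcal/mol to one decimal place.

(i): not needed (C3H8(g) appears nowhere else).
(ii) × 1/2 (scale by 1/2 for the 1/2 C6H12O6(s)): (1/2)·(-669.8) = -334.9 kcal/mol
(iii) reversed (H2(g) must end up as a product): +68.3 kcal/mol
Since enthalpy is a state function, ΔH_rxn = (1/2)·(-669.8) + (-1)·(-68.3) = -266.6 kcal/mol

ΔH_rxn = -266.6 kcal/mol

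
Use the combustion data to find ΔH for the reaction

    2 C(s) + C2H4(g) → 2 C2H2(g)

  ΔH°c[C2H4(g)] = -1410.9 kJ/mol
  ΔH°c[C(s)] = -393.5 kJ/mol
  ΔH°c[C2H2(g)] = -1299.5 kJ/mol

ΔH = 401.1 kJ/mol

Using ΔH = Σ nΔHc°(reactants) − Σ nΔHc°(products):
= [2·(-393.5) + 1·(-1410.9)] − [2·(-1299.5)]
= 401.1 kJ/mol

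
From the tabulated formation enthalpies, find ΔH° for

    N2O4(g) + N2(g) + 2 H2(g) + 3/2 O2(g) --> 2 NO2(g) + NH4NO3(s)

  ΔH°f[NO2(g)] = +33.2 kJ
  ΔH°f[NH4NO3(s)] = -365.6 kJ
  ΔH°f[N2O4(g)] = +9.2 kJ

Products: 2·(+33.2) + 1·(-365.6) = -299.2
Reactants: 1·(+9.2) + 1·(+0.0) + 2·(+0.0) + 3/2·(+0.0) = +9.2
ΔH° = (-299.2) − (+9.2) = -308.4 kJ

ΔH° = -308.4 kJ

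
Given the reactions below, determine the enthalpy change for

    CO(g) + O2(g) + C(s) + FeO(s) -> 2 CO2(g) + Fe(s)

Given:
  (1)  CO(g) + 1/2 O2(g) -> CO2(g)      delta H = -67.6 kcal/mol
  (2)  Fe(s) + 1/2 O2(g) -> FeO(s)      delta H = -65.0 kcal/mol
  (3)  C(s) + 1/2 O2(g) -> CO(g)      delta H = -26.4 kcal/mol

(1) × 2 (×2 to match 2 CO2(g) in the target): (2)·(-67.6) = -135.2 kcal/mol
(2) reversed (FeO(s) must end up as a reactant): +65.0 kcal/mol
(3) as written (C(s) already on the reactant side): -26.4 kcal/mol
By Hess's law, delta H = (-135.2) + (+65.0) + (-26.4) = -96.6 kcal/mol

delta H = -96.6 kcal/mol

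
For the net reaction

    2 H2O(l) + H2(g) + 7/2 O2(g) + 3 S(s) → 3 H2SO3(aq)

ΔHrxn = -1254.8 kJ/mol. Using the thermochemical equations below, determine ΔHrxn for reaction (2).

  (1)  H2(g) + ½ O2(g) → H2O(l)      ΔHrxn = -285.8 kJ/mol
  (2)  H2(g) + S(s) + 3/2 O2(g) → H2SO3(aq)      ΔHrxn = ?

(1) reversed and × 2 (H2O(l) must end up as a reactant; scale by 2 for the 2 H2O(l)): (-2)·(-285.8) = +571.6 kJ/mol
(2) × 3 (scale by 3 for the 3 H2SO3(aq)): contributes 3·x
-1254.8 = (+571.6) + 3·x
x = (-1254.8 − (+571.6)) / (3) = -608.8 kJ/mol

ΔHrxn = -608.8 kJ/mol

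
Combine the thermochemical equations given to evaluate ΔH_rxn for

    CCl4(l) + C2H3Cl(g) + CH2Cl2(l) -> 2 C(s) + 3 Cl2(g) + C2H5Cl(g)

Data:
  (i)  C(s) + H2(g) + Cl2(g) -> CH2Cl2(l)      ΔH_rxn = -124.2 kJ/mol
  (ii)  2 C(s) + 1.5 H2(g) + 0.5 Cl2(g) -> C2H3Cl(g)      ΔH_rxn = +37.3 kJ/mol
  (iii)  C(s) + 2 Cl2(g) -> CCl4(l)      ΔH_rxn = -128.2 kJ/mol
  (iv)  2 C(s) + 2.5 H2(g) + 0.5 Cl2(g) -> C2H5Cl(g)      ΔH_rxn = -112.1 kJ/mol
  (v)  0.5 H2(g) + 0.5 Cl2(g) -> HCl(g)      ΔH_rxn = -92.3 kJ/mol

(i) reversed: +124.2 kJ/mol
(ii) reversed: -37.3 kJ/mol
(iii) reversed: +128.2 kJ/mol
(iv) as written: -112.1 kJ/mol
(v): not needed.
ΔH_rxn = (+124.2) + (-37.3) + (+128.2) + (-112.1) = 103.0 kJ/mol

ΔH_rxn = 103.0 kJ/mol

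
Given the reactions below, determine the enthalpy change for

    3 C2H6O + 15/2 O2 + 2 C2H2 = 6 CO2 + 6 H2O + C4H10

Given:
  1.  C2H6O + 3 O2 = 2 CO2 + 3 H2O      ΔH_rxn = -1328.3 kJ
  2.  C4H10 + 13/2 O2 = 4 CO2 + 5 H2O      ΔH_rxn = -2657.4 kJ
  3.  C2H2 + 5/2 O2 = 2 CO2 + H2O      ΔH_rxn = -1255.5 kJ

eq. 1 × 3 (scale by 3 for the 3 C2H6O): (3)·(-1328.3) = -3984.9 kJ
eq. 2 reversed (reverse to put C4H10 on the product side): +2657.4 kJ
eq. 3 × 2 (scale by 2 for the 2 C2H2): (2)·(-1255.5) = -2511.0 kJ
ΔH_rxn = (-3984.9) + (+2657.4) + (-2511.0) = -3838.5 kJ

ΔH_rxn = -3838.5 kJ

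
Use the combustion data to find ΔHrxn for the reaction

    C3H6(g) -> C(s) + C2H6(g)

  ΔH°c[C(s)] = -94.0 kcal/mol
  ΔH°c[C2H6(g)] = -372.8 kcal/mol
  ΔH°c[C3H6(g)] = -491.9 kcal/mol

With combustion enthalpies, reactants minus products:
= [1·(-491.9)] − [1·(-94.0) + 1·(-372.8)]
= -25.1 kcal/mol

ΔHrxn = -25.1 kcal/mol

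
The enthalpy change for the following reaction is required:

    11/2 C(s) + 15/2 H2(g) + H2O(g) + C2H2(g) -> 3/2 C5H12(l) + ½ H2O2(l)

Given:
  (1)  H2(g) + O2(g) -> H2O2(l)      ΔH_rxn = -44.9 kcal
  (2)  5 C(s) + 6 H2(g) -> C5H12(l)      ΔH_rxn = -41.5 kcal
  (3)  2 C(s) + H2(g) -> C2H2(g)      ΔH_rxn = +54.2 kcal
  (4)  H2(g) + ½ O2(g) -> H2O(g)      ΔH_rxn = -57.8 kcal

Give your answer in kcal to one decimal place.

(1) × 1/2 (scale by 1/2 for the 1/2 H2O2(l)): (1/2)·(-44.9) = -22.45 kcal
(2) × 3/2 (scale by 3/2 for the 3/2 C5H12(l)): (3/2)·(-41.5) = -62.25 kcal
(3) reversed (C2H2(g) must end up as a reactant): -54.2 kcal
(4) reversed (H2O(g) must end up as a reactant): +57.8 kcal
ΔH_rxn = (-22.45) + (-62.25) + (-54.2) + (+57.8) = -81.1 kcal

ΔH_rxn = -81.1 kcal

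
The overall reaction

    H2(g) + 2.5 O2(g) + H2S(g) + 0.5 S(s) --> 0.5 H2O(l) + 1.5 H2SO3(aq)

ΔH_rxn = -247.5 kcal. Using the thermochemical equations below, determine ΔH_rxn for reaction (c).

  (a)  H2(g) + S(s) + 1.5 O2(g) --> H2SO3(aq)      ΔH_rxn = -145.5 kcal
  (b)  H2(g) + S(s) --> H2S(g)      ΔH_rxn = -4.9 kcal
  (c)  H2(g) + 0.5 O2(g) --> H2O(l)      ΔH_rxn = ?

(a) × 3/2 (scale by 3/2 for the 3/2 H2SO3(aq)): (3/2)·(-145.5) = -218.25 kcal
(b) reversed (reverse to put H2S(g) on the reactant side): +4.9 kcal
(c) × 1/2 (×1/2 to match 1/2 H2O(l) in the target): contributes 1/2·x
-247.5 = (-218.25) + (+4.9) + 1/2·x
x = (-247.5 − (-213.35)) / (1/2) = -68.3 kcal

ΔH_rxn = -68.3 kcal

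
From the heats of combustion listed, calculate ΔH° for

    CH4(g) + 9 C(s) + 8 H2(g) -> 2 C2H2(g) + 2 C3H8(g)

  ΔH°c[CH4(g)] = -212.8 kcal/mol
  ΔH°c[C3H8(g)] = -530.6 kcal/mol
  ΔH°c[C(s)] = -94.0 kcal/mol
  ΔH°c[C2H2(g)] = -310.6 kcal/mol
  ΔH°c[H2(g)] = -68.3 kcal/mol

Using ΔH = Σ nΔHc°(reactants) − Σ nΔHc°(products):
= [1·(-212.8) + 9·(-94.0) + 8·(-68.3)] − [2·(-310.6) + 2·(-530.6)]
= 77.2 kcal/mol

ΔH° = 77.2 kcal/mol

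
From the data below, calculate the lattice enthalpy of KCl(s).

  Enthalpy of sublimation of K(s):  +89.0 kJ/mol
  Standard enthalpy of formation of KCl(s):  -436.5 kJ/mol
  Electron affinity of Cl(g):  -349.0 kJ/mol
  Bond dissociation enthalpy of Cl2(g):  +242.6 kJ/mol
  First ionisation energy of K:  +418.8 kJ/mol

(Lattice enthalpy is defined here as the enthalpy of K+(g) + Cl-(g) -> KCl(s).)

U = -716.6 kJ/mol

ΔHf° = 1·ΔHsub + 1·(ΣIE) + 1/2·D(Cl2) + 1·EA + U
-436.5 = 1·(+89.0) + 1·(+418.8) + 1/2·(+242.6) + 1·(-349.0) + U
U = -436.5 − (+280.1) = -716.6 kJ/mol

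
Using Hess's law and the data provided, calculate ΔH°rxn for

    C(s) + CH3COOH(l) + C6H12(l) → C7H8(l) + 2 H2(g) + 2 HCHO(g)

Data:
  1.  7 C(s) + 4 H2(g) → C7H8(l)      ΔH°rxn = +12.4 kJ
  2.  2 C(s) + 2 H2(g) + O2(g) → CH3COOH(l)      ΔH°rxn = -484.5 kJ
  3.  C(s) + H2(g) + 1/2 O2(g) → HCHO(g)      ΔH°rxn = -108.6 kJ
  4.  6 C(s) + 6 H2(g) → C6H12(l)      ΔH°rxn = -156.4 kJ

eq. 1 as written (C7H8(l) already on the product side): +12.4 kJ
eq. 2 reversed (CH3COOH(l) must end up as a reactant): +484.5 kJ
eq. 3 × 2 (scale by 2 for the 2 HCHO(g)): (2)·(-108.6) = -217.2 kJ
eq. 4 reversed (C6H12(l) must end up as a reactant): +156.4 kJ
Summing the manipulated equations, ΔH°rxn = (+12.4) + (+484.5) + (-217.2) + (+156.4) = 436.1 kJ

ΔH°rxn = 436.1 kJ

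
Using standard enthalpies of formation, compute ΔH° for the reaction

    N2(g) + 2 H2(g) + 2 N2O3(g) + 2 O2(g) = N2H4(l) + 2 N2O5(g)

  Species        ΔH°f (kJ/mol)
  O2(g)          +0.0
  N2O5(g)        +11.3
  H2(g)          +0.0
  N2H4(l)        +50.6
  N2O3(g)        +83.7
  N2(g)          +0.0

ΔH° = -94.2 kJ/mol

ΔH°rxn = Σ nΔHf°(products) − Σ nΔHf°(reactants).
Products: 1·(+50.6) + 2·(+11.3) = +73.2
Reactants: 1·(+0.0) + 2·(+0.0) + 2·(+83.7) + 2·(+0.0) = +167.4
ΔH° = (+73.2) − (+167.4) = -94.2 kJ/mol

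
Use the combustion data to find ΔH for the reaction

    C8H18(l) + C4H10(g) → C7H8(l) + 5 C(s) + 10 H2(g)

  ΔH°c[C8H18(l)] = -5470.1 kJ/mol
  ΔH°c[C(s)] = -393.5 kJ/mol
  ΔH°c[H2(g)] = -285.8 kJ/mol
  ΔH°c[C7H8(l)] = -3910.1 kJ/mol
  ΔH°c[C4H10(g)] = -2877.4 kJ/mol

Using ΔH = Σ nΔHc°(reactants) − Σ nΔHc°(products):
= [1·(-5470.1) + 1·(-2877.4)] − [1·(-3910.1) + 5·(-393.5) + 10·(-285.8)]
= 388.1 kJ/mol

ΔH = 388.1 kJ/mol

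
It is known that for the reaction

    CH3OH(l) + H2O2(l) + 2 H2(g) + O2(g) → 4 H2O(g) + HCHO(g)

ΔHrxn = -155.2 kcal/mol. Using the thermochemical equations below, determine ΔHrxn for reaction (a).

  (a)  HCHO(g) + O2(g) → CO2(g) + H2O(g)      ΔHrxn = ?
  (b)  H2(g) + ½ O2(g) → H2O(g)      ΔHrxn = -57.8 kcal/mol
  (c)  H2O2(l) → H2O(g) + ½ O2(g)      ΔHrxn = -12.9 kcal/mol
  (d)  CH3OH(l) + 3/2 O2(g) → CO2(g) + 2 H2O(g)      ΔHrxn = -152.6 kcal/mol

ΔHrxn = -125.9 kcal/mol

(a) reversed (HCHO(g) must end up as a product): contributes −x
(b) × 2 (×2 to match 2 H2(g) in the target): (2)·(-57.8) = -115.6 kcal/mol
(c) as written (H2O2(l) already on the reactant side): -12.9 kcal/mol
(d) as written (CH3OH(l) already on the reactant side): -152.6 kcal/mol
-155.2 = (-115.6) + (-12.9) + (-152.6) − x
x = (-155.2 − (-281.1)) / (-1) = -125.9 kcal/mol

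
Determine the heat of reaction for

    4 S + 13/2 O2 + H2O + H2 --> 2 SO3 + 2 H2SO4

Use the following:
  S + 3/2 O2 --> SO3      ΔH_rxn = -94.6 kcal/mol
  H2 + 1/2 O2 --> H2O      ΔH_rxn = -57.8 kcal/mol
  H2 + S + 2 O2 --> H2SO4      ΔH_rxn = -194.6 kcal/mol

ΔH_rxn = -520.6 kcal/mol

equation 1 × 2 (×2 to match 2 SO3 in the target): (2)·(-94.6) = -189.2 kcal/mol
equation 2 reversed (reverse to put H2O on the reactant side): +57.8 kcal/mol
equation 3 × 2 (scale by 2 for the 2 H2SO4): (2)·(-194.6) = -389.2 kcal/mol
By Hess's law, ΔH_rxn = (-189.2) + (+57.8) + (-389.2) = -520.6 kcal/mol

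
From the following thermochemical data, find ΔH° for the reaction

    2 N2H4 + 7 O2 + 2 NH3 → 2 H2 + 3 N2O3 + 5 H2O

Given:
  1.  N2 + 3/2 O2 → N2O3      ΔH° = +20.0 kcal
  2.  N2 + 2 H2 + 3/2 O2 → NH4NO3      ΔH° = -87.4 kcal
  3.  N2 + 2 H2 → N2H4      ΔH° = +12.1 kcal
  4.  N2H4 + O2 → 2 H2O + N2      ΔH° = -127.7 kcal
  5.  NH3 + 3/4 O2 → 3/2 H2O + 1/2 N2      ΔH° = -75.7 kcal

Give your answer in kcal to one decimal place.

ΔH° = -231.2 kcal

eq. 1 × 3: (3)·(+20.0) = +60.0 kcal
eq. 2: not needed.
eq. 3 reversed: -12.1 kcal
eq. 4 as written: -127.7 kcal
eq. 5 × 2: (2)·(-75.7) = -151.4 kcal
Combining the equations, ΔH° = (3)·(+20.0) + (-1)·(+12.1) + (1)·(-127.7) + (2)·(-75.7) = -231.2 kcal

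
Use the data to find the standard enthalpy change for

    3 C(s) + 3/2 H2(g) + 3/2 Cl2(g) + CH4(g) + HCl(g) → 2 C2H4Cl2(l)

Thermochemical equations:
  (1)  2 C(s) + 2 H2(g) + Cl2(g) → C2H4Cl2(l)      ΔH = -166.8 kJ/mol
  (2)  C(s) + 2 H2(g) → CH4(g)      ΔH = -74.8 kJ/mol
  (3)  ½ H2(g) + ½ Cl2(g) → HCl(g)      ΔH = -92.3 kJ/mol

(1) × 2: (2)·(-166.8) = -333.6 kJ/mol
(2) reversed: +74.8 kJ/mol
(3) reversed: +92.3 kJ/mol
Summing the manipulated equations, ΔH = (2)·(-166.8) + (-1)·(-74.8) + (-1)·(-92.3) = -166.5 kJ/mol

ΔH = -166.5 kJ/mol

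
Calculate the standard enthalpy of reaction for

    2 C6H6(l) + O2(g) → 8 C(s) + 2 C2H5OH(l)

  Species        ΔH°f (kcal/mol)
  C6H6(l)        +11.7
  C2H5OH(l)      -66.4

ΔHrxn = -156.2 kcal/mol

Products: 8·(+0.0) + 2·(-66.4) = -132.8
Reactants: 2·(+11.7) + 1·(+0.0) = +23.4
ΔHrxn = (-132.8) − (+23.4) = -156.2 kcal/mol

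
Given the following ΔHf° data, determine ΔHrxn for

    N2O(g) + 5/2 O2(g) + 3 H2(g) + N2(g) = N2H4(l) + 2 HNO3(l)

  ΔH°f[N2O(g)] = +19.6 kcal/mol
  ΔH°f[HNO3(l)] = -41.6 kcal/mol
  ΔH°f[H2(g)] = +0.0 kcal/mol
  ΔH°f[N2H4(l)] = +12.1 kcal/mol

ΔHrxn = -90.7 kcal/mol

Products: 1·(+12.1) + 2·(-41.6) = -71.1
Reactants: 1·(+19.6) + 5/2·(+0.0) + 3·(+0.0) + 1·(+0.0) = +19.6
ΔHrxn = (-71.1) − (+19.6) = -90.7 kcal/mol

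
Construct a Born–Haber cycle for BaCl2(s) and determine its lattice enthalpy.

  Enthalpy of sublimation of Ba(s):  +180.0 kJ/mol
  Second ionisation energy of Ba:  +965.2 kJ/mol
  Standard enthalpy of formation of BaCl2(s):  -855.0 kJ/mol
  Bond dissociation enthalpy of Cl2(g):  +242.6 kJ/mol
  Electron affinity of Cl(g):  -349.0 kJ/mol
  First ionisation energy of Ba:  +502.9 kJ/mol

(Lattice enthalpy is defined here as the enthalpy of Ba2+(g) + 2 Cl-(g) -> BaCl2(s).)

ΔHf° = 1·ΔHsub + 1·(ΣIE) + 1·D(Cl2) + 2·EA + U
-855.0 = 1·(+180.0) + 1·(+1468.1) + 1·(+242.6) + 2·(-349.0) + U
U = -855.0 − (+1192.7) = -2047.7 kJ/mol

U = -2047.7 kJ/mol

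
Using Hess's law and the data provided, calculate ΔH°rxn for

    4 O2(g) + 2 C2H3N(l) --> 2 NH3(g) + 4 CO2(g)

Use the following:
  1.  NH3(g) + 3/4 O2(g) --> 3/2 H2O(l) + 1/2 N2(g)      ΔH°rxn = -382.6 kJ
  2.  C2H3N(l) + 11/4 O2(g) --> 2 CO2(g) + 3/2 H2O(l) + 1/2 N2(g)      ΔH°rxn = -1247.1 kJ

eq. 1 reversed and × 2 (reverse to put NH3(g) on the product side; ×2 to match 2 NH3(g) in the target): (-2)·(-382.6) = +765.2 kJ
eq. 2 × 2 (×2 to match 2 C2H3N(l) in the target): (2)·(-1247.1) = -2494.2 kJ
ΔH°rxn = (+765.2) + (-2494.2) = -1729.0 kJ

ΔH°rxn = -1729.0 kJ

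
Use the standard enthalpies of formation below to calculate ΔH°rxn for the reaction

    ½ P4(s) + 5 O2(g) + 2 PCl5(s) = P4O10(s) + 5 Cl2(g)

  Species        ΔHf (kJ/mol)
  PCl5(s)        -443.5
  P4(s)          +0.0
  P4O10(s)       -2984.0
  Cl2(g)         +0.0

ΔH°rxn = -2097.0 kJ/mol

Products: 1·(-2984.0) + 5·(+0.0) = -2984.0
Reactants: 1/2·(+0.0) + 5·(+0.0) + 2·(-443.5) = -887.0
ΔH°rxn = (-2984.0) − (-887.0) = -2097.0 kJ/mol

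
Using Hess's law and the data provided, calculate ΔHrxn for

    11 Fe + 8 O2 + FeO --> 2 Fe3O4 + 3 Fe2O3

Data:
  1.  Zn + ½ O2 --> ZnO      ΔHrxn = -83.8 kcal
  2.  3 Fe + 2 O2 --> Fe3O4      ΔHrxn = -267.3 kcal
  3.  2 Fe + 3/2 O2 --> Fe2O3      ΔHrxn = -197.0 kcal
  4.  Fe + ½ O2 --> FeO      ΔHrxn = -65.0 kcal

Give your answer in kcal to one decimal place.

ΔHrxn = -1060.6 kcal

eq. 1: not needed (Zn appears nowhere else).
eq. 2 × 2 (scale by 2 for the 2 Fe3O4): (2)·(-267.3) = -534.6 kcal
eq. 3 × 3 (scale by 3 for the 3 Fe2O3): (3)·(-197.0) = -591.0 kcal
eq. 4 reversed (FeO must end up as a reactant): +65.0 kcal
ΔHrxn = (-534.6) + (-591.0) + (+65.0) = -1060.6 kcal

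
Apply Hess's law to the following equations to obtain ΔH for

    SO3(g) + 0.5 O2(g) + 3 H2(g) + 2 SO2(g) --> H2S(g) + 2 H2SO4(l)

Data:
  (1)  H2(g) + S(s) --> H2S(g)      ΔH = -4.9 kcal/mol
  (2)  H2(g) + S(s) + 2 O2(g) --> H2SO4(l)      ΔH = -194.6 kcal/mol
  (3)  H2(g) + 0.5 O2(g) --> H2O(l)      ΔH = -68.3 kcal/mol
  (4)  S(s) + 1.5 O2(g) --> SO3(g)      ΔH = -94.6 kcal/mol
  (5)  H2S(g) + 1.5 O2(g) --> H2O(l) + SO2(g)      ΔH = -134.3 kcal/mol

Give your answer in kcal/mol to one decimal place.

(1) reversed: +4.9 kcal/mol
(2) × 2 (×2 to match 2 H2SO4(l) in the target): (2)·(-194.6) = -389.2 kcal/mol
(3) × 2: (2)·(-68.3) = -136.6 kcal/mol
(4) reversed (SO3(g) must end up as a reactant): +94.6 kcal/mol
(5) reversed and × 2 (reverse to put SO2(g) on the reactant side; scale by 2 for the 2 SO2(g)): (-2)·(-134.3) = +268.6 kcal/mol
ΔH = (+4.9) + (-389.2) + (-136.6) + (+94.6) + (+268.6) = -157.7 kcal/mol

ΔH = -157.7 kcal/mol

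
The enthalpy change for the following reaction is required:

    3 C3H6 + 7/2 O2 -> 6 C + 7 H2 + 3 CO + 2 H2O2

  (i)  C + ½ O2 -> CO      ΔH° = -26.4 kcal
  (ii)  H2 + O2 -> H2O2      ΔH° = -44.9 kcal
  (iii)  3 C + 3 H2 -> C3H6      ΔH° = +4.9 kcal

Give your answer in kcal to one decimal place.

ΔH° = -183.7 kcal

(i) × 3 (scale by 3 for the 3 CO): (3)·(-26.4) = -79.2 kcal
(ii) × 2 (×2 to match 2 H2O2 in the target): (2)·(-44.9) = -89.8 kcal
(iii) reversed and × 3 (reverse to put C3H6 on the reactant side; scale by 3 for the 3 C3H6): (-3)·(+4.9) = -14.7 kcal
ΔH° = (-79.2) + (-89.8) + (-14.7) = -183.7 kcal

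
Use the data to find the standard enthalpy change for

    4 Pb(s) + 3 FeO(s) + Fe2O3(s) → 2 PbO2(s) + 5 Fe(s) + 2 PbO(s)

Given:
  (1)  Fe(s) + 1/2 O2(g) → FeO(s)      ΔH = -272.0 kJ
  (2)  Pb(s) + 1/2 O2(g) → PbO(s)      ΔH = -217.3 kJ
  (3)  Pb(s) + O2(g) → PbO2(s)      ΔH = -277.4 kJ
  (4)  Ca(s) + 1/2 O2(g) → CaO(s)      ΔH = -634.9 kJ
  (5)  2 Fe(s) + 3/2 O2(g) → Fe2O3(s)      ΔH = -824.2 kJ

(1) reversed and × 3 (reverse to put FeO(s) on the reactant side; scale by 3 for the 3 FeO(s)): (-3)·(-272.0) = +816.0 kJ
(2) × 2 (scale by 2 for the 2 PbO(s)): (2)·(-217.3) = -434.6 kJ
(3) × 2 (×2 to match 2 PbO2(s) in the target): (2)·(-277.4) = -554.8 kJ
(4): not needed (Ca(s) appears nowhere else).
(5) reversed (Fe2O3(s) must end up as a reactant): +824.2 kJ
Combining the equations, ΔH = (-3)·(-272.0) + (2)·(-217.3) + (2)·(-277.4) + (-1)·(-824.2) = 650.8 kJ

ΔH = 650.8 kJ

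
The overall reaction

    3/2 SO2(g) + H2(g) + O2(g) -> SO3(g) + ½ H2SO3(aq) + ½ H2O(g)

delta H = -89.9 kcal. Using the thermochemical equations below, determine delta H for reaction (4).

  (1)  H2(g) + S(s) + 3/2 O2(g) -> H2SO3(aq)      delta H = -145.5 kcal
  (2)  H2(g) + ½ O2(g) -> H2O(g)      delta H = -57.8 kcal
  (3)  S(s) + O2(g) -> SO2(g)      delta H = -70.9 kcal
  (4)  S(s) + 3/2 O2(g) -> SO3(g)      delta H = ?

delta H = -94.6 kcal

(1) × 1/2: (1/2)·(-145.5) = -72.75 kcal
(2) × 1/2: (1/2)·(-57.8) = -28.9 kcal
(3) reversed and × 3/2: (-3/2)·(-70.9) = +106.35 kcal
(4) as written: contributes x
-89.9 = (-72.75) + (-28.9) + (+106.35) + x
x = (-89.9 − (+4.7)) / (1) = -94.6 kcal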